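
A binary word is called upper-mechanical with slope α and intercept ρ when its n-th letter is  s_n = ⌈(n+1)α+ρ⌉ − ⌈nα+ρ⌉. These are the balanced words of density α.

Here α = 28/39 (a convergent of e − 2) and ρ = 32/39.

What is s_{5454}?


(n+1)α + ρ = (5455·28 + 32) / 39 = 152772/39
nα + ρ     = (5454·28 + 32) / 39 = 152744/39
⌈152772/39⌉ = 3918,  ⌈152744/39⌉ = 3917
s_{5454} = 3918 − 3917 = 1

1


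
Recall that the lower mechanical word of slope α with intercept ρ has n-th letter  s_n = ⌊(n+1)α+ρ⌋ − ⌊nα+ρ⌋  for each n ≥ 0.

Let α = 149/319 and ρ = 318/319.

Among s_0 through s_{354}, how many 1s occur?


166

#1s = Σ_{n=0}^{354} s_n = Σ_{n=0}^{354} (⌊(n+1)α+ρ⌋ − ⌊nα+ρ⌋)
the sum telescopes: every ⌊nα+ρ⌋ with 0 < n < 355 appears once with + and once with −, leaving ⌊355α+ρ⌋ − ⌊0·α+ρ⌋
355α + ρ = (355·149 + 318) / 319 = 53213/319
ρ = 318/319
⌊53213/319⌋ = 166,  ⌊318/319⌋ = 0
#1s = 166 − 0 = 166


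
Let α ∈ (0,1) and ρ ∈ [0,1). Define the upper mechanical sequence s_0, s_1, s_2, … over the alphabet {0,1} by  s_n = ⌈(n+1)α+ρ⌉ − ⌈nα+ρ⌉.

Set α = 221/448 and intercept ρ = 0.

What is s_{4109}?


1

(n+1)α + ρ = (4110·221) / 448 = 908310/448
nα + ρ     = (4109·221) / 448 = 908089/448
⌈908310/448⌉ = 2028,  ⌈908089/448⌉ = 2027
s_{4109} = 2028 − 2027 = 1


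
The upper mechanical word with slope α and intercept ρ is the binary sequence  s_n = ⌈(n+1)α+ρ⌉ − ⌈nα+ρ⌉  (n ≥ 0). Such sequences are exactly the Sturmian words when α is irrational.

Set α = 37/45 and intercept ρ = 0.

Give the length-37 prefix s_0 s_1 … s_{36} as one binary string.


1111101111101111011111011111011110111

n=0: ⌈(1·37)/45⌉ − ⌈(0·37)/45⌉ = ⌈37/45⌉ − ⌈0/45⌉ = 1 − 0 = 1
n=1: ⌈(2·37)/45⌉ − ⌈(1·37)/45⌉ = ⌈74/45⌉ − ⌈37/45⌉ = 2 − 1 = 1
n=2: ⌈(3·37)/45⌉ − ⌈(2·37)/45⌉ = ⌈111/45⌉ − ⌈74/45⌉ = 3 − 2 = 1
n=3: ⌈(4·37)/45⌉ − ⌈(3·37)/45⌉ = ⌈148/45⌉ − ⌈111/45⌉ = 4 − 3 = 1
n=4: ⌈(5·37)/45⌉ − ⌈(4·37)/45⌉ = ⌈185/45⌉ − ⌈148/45⌉ = 5 − 4 = 1
n=5: ⌈(6·37)/45⌉ − ⌈(5·37)/45⌉ = ⌈222/45⌉ − ⌈185/45⌉ = 5 − 5 = 0
n=6: ⌈(7·37)/45⌉ − ⌈(6·37)/45⌉ = ⌈259/45⌉ − ⌈222/45⌉ = 6 − 5 = 1
n=7: ⌈(8·37)/45⌉ − ⌈(7·37)/45⌉ = ⌈296/45⌉ − ⌈259/45⌉ = 7 − 6 = 1
n=8: ⌈(9·37)/45⌉ − ⌈(8·37)/45⌉ = ⌈333/45⌉ − ⌈296/45⌉ = 8 − 7 = 1
n=9: ⌈(10·37)/45⌉ − ⌈(9·37)/45⌉ = ⌈370/45⌉ − ⌈333/45⌉ = 9 − 8 = 1
n=10: ⌈(11·37)/45⌉ − ⌈(10·37)/45⌉ = ⌈407/45⌉ − ⌈370/45⌉ = 10 − 9 = 1
n=11: ⌈(12·37)/45⌉ − ⌈(11·37)/45⌉ = ⌈444/45⌉ − ⌈407/45⌉ = 10 − 10 = 0
n=12: ⌈(13·37)/45⌉ − ⌈(12·37)/45⌉ = ⌈481/45⌉ − ⌈444/45⌉ = 11 − 10 = 1
n=13: ⌈(14·37)/45⌉ − ⌈(13·37)/45⌉ = ⌈518/45⌉ − ⌈481/45⌉ = 12 − 11 = 1
n=14: ⌈(15·37)/45⌉ − ⌈(14·37)/45⌉ = ⌈555/45⌉ − ⌈518/45⌉ = 13 − 12 = 1
n=15: ⌈(16·37)/45⌉ − ⌈(15·37)/45⌉ = ⌈592/45⌉ − ⌈555/45⌉ = 14 − 13 = 1
n=16: ⌈(17·37)/45⌉ − ⌈(16·37)/45⌉ = ⌈629/45⌉ − ⌈592/45⌉ = 14 − 14 = 0
n=17: ⌈(18·37)/45⌉ − ⌈(17·37)/45⌉ = ⌈666/45⌉ − ⌈629/45⌉ = 15 − 14 = 1
n=18: ⌈(19·37)/45⌉ − ⌈(18·37)/45⌉ = ⌈703/45⌉ − ⌈666/45⌉ = 16 − 15 = 1
n=19: ⌈(20·37)/45⌉ − ⌈(19·37)/45⌉ = ⌈740/45⌉ − ⌈703/45⌉ = 17 − 16 = 1
n=20: ⌈(21·37)/45⌉ − ⌈(20·37)/45⌉ = ⌈777/45⌉ − ⌈740/45⌉ = 18 − 17 = 1
n=21: ⌈(22·37)/45⌉ − ⌈(21·37)/45⌉ = ⌈814/45⌉ − ⌈777/45⌉ = 19 − 18 = 1
n=22: ⌈(23·37)/45⌉ − ⌈(22·37)/45⌉ = ⌈851/45⌉ − ⌈814/45⌉ = 19 − 19 = 0
n=23: ⌈(24·37)/45⌉ − ⌈(23·37)/45⌉ = ⌈888/45⌉ − ⌈851/45⌉ = 20 − 19 = 1
n=24: ⌈(25·37)/45⌉ − ⌈(24·37)/45⌉ = ⌈925/45⌉ − ⌈888/45⌉ = 21 − 20 = 1
n=25: ⌈(26·37)/45⌉ − ⌈(25·37)/45⌉ = ⌈962/45⌉ − ⌈925/45⌉ = 22 − 21 = 1
n=26: ⌈(27·37)/45⌉ − ⌈(26·37)/45⌉ = ⌈999/45⌉ − ⌈962/45⌉ = 23 − 22 = 1
n=27: ⌈(28·37)/45⌉ − ⌈(27·37)/45⌉ = ⌈1036/45⌉ − ⌈999/45⌉ = 24 − 23 = 1
n=28: ⌈(29·37)/45⌉ − ⌈(28·37)/45⌉ = ⌈1073/45⌉ − ⌈1036/45⌉ = 24 − 24 = 0
n=29: ⌈(30·37)/45⌉ − ⌈(29·37)/45⌉ = ⌈1110/45⌉ − ⌈1073/45⌉ = 25 − 24 = 1
n=30: ⌈(31·37)/45⌉ − ⌈(30·37)/45⌉ = ⌈1147/45⌉ − ⌈1110/45⌉ = 26 − 25 = 1
n=31: ⌈(32·37)/45⌉ − ⌈(31·37)/45⌉ = ⌈1184/45⌉ − ⌈1147/45⌉ = 27 − 26 = 1
n=32: ⌈(33·37)/45⌉ − ⌈(32·37)/45⌉ = ⌈1221/45⌉ − ⌈1184/45⌉ = 28 − 27 = 1
n=33: ⌈(34·37)/45⌉ − ⌈(33·37)/45⌉ = ⌈1258/45⌉ − ⌈1221/45⌉ = 28 − 28 = 0
n=34: ⌈(35·37)/45⌉ − ⌈(34·37)/45⌉ = ⌈1295/45⌉ − ⌈1258/45⌉ = 29 − 28 = 1
n=35: ⌈(36·37)/45⌉ − ⌈(35·37)/45⌉ = ⌈1332/45⌉ − ⌈1295/45⌉ = 30 − 29 = 1
n=36: ⌈(37·37)/45⌉ − ⌈(36·37)/45⌉ = ⌈1369/45⌉ − ⌈1332/45⌉ = 31 − 30 = 1


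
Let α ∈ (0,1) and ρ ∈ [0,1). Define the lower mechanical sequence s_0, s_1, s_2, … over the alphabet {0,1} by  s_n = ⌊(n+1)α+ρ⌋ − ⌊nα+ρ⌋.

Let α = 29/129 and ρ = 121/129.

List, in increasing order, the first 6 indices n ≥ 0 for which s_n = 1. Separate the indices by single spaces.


n=0: ⌊150/129⌋−⌊121/129⌋ = 1−0 = 1  ← one
n=1: ⌊179/129⌋−⌊150/129⌋ = 1−1 = 0
n=2: ⌊208/129⌋−⌊179/129⌋ = 1−1 = 0
n=3: ⌊237/129⌋−⌊208/129⌋ = 1−1 = 0
n=4: ⌊266/129⌋−⌊237/129⌋ = 2−1 = 1  ← one
n=5: ⌊295/129⌋−⌊266/129⌋ = 2−2 = 0
n=6: ⌊324/129⌋−⌊295/129⌋ = 2−2 = 0
n=7: ⌊353/129⌋−⌊324/129⌋ = 2−2 = 0
n=8: ⌊382/129⌋−⌊353/129⌋ = 2−2 = 0
n=9: ⌊411/129⌋−⌊382/129⌋ = 3−2 = 1  ← one
n=10: ⌊440/129⌋−⌊411/129⌋ = 3−3 = 0
n=11: ⌊469/129⌋−⌊440/129⌋ = 3−3 = 0
n=12: ⌊498/129⌋−⌊469/129⌋ = 3−3 = 0
n=13: ⌊527/129⌋−⌊498/129⌋ = 4−3 = 1  ← one
n=14: ⌊556/129⌋−⌊527/129⌋ = 4−4 = 0
n=15: ⌊585/129⌋−⌊556/129⌋ = 4−4 = 0
n=16: ⌊614/129⌋−⌊585/129⌋ = 4−4 = 0
n=17: ⌊643/129⌋−⌊614/129⌋ = 4−4 = 0
n=18: ⌊672/129⌋−⌊643/129⌋ = 5−4 = 1  ← one
n=19: ⌊701/129⌋−⌊672/129⌋ = 5−5 = 0
n=20: ⌊730/129⌋−⌊701/129⌋ = 5−5 = 0
n=21: ⌊759/129⌋−⌊730/129⌋ = 5−5 = 0
n=22: ⌊788/129⌋−⌊759/129⌋ = 6−5 = 1  ← one
positions of the first 6 ones: 0 4 9 13 18 22

0 4 9 13 18 22


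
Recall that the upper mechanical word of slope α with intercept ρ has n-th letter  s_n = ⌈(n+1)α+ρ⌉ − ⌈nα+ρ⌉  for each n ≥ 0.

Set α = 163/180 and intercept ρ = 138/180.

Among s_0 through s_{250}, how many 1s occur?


228

#1s = Σ_{n=0}^{250} s_n = Σ_{n=0}^{250} (⌈(n+1)α+ρ⌉ − ⌈nα+ρ⌉)
the sum telescopes: every ⌈nα+ρ⌉ with 0 < n < 251 appears once with + and once with −, leaving ⌈251α+ρ⌉ − ⌈0·α+ρ⌉
251α + ρ = (251·163 + 138) / 180 = 41051/180
ρ = 138/180
⌈41051/180⌉ = 229,  ⌈138/180⌉ = 1
#1s = 229 − 1 = 228


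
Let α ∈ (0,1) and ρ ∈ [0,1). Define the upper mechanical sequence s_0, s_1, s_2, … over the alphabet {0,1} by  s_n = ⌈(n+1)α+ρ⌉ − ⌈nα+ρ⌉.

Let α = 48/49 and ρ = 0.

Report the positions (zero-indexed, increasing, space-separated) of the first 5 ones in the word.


n=0: ⌈48/49⌉−⌈0/49⌉ = 1−0 = 1  ← one
n=1: ⌈96/49⌉−⌈48/49⌉ = 2−1 = 1  ← one
n=2: ⌈144/49⌉−⌈96/49⌉ = 3−2 = 1  ← one
n=3: ⌈192/49⌉−⌈144/49⌉ = 4−3 = 1  ← one
n=4: ⌈240/49⌉−⌈192/49⌉ = 5−4 = 1  ← one
positions of the first 5 ones: 0 1 2 3 4

0 1 2 3 4


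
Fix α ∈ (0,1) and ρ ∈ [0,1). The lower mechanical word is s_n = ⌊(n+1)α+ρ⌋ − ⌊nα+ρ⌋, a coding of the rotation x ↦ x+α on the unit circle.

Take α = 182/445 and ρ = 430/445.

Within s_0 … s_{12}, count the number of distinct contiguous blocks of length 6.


6

t_n = ⌊(n·182+430)/445⌋ for n = 0 … 13:
  n=0…9: ⌊430/445⌋=0 ⌊612/445⌋=1 ⌊794/445⌋=1 ⌊976/445⌋=2 ⌊1158/445⌋=2 ⌊1340/445⌋=3 ⌊1522/445⌋=3 ⌊1704/445⌋=3 ⌊1886/445⌋=4 ⌊2068/445⌋=4
  n=10…13: ⌊2250/445⌋=5 ⌊2432/445⌋=5 ⌊2614/445⌋=5 ⌊2796/445⌋=6
s_n = t_(n+1) − t_n for n = 0 … 12 gives
prefix = 1010100101001
slide a length-6 window over [0..5] … [7..12] (8 windows); first occurrence of each distinct factor:
  [  0..  5] 101010
  [  1..  6] 010100
  [  2..  7] 101001
  [  3..  8] 010010
  [  4..  9] 100101
  [  5.. 10] 001010
  (the other 2 windows repeat one of these)
distinct factors: {001010, 010010, 010100, 100101, 101001, 101010}
count = 6  (Sturmian bound for length 6 is 7)


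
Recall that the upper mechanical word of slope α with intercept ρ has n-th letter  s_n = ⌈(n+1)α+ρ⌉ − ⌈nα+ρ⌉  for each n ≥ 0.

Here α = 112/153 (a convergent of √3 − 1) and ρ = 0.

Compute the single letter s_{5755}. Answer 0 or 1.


(n+1)α + ρ = (5756·112) / 153 = 644672/153
nα + ρ     = (5755·112) / 153 = 644560/153
⌈644672/153⌉ = 4214,  ⌈644560/153⌉ = 4213
s_{5755} = 4214 − 4213 = 1

1


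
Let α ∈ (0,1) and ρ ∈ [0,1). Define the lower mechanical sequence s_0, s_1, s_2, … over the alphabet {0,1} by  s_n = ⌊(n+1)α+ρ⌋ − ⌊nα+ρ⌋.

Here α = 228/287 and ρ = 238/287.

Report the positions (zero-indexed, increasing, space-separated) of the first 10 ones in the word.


0 1 2 3 5 6 7 9 10 11

n=0: ⌊466/287⌋−⌊238/287⌋ = 1−0 = 1  ← one
n=1: ⌊694/287⌋−⌊466/287⌋ = 2−1 = 1  ← one
n=2: ⌊922/287⌋−⌊694/287⌋ = 3−2 = 1  ← one
n=3: ⌊1150/287⌋−⌊922/287⌋ = 4−3 = 1  ← one
n=4: ⌊1378/287⌋−⌊1150/287⌋ = 4−4 = 0
n=5: ⌊1606/287⌋−⌊1378/287⌋ = 5−4 = 1  ← one
n=6: ⌊1834/287⌋−⌊1606/287⌋ = 6−5 = 1  ← one
n=7: ⌊2062/287⌋−⌊1834/287⌋ = 7−6 = 1  ← one
n=8: ⌊2290/287⌋−⌊2062/287⌋ = 7−7 = 0
n=9: ⌊2518/287⌋−⌊2290/287⌋ = 8−7 = 1  ← one
n=10: ⌊2746/287⌋−⌊2518/287⌋ = 9−8 = 1  ← one
n=11: ⌊2974/287⌋−⌊2746/287⌋ = 10−9 = 1  ← one
positions of the first 10 ones: 0 1 2 3 5 6 7 9 10 11


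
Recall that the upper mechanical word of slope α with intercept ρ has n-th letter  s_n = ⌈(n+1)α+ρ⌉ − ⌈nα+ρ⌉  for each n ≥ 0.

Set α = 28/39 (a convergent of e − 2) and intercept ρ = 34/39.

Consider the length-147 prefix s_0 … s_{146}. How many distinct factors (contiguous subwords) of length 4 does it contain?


5

t_n = ⌈(n·28+34)/39⌉ for n = 0 … 147:
  n=0…9: ⌈34/39⌉=1 ⌈62/39⌉=2 ⌈90/39⌉=3 ⌈118/39⌉=4 ⌈146/39⌉=4 ⌈174/39⌉=5 ⌈202/39⌉=6 ⌈230/39⌉=6 ⌈258/39⌉=7 ⌈286/39⌉=8
  n=10…19: ⌈314/39⌉=9 ⌈342/39⌉=9 ⌈370/39⌉=10 ⌈398/39⌉=11 ⌈426/39⌉=11 ⌈454/39⌉=12 ⌈482/39⌉=13 ⌈510/39⌉=14 ⌈538/39⌉=14 ⌈566/39⌉=15
  n=20…29: ⌈594/39⌉=16 ⌈622/39⌉=16 ⌈650/39⌉=17 ⌈678/39⌉=18 ⌈706/39⌉=19 ⌈734/39⌉=19 ⌈762/39⌉=20 ⌈790/39⌉=21 ⌈818/39⌉=21 ⌈846/39⌉=22
  n=30…39: ⌈874/39⌉=23 ⌈902/39⌉=24 ⌈930/39⌉=24 ⌈958/39⌉=25 ⌈986/39⌉=26 ⌈1014/39⌉=26 ⌈1042/39⌉=27 ⌈1070/39⌉=28 ⌈1098/39⌉=29 ⌈1126/39⌉=29
  n=40…49: ⌈1154/39⌉=30 ⌈1182/39⌉=31 ⌈1210/39⌉=32 ⌈1238/39⌉=32 ⌈1266/39⌉=33 ⌈1294/39⌉=34 ⌈1322/39⌉=34 ⌈1350/39⌉=35 ⌈1378/39⌉=36 ⌈1406/39⌉=37
  n=50…59: ⌈1434/39⌉=37 ⌈1462/39⌉=38 ⌈1490/39⌉=39 ⌈1518/39⌉=39 ⌈1546/39⌉=40 ⌈1574/39⌉=41 ⌈1602/39⌉=42 ⌈1630/39⌉=42 ⌈1658/39⌉=43 ⌈1686/39⌉=44
  n=60…69: ⌈1714/39⌉=44 ⌈1742/39⌉=45 ⌈1770/39⌉=46 ⌈1798/39⌉=47 ⌈1826/39⌉=47 ⌈1854/39⌉=48 ⌈1882/39⌉=49 ⌈1910/39⌉=49 ⌈1938/39⌉=50 ⌈1966/39⌉=51
  n=70…79: ⌈1994/39⌉=52 ⌈2022/39⌉=52 ⌈2050/39⌉=53 ⌈2078/39⌉=54 ⌈2106/39⌉=54 ⌈2134/39⌉=55 ⌈2162/39⌉=56 ⌈2190/39⌉=57 ⌈2218/39⌉=57 ⌈2246/39⌉=58
  n=80…89: ⌈2274/39⌉=59 ⌈2302/39⌉=60 ⌈2330/39⌉=60 ⌈2358/39⌉=61 ⌈2386/39⌉=62 ⌈2414/39⌉=62 ⌈2442/39⌉=63 ⌈2470/39⌉=64 ⌈2498/39⌉=65 ⌈2526/39⌉=65
  n=90…99: ⌈2554/39⌉=66 ⌈2582/39⌉=67 ⌈2610/39⌉=67 ⌈2638/39⌉=68 ⌈2666/39⌉=69 ⌈2694/39⌉=70 ⌈2722/39⌉=70 ⌈2750/39⌉=71 ⌈2778/39⌉=72 ⌈2806/39⌉=72
  n=100…109: ⌈2834/39⌉=73 ⌈2862/39⌉=74 ⌈2890/39⌉=75 ⌈2918/39⌉=75 ⌈2946/39⌉=76 ⌈2974/39⌉=77 ⌈3002/39⌉=77 ⌈3030/39⌉=78 ⌈3058/39⌉=79 ⌈3086/39⌉=80
  n=110…119: ⌈3114/39⌉=80 ⌈3142/39⌉=81 ⌈3170/39⌉=82 ⌈3198/39⌉=82 ⌈3226/39⌉=83 ⌈3254/39⌉=84 ⌈3282/39⌉=85 ⌈3310/39⌉=85 ⌈3338/39⌉=86 ⌈3366/39⌉=87
  n=120…129: ⌈3394/39⌉=88 ⌈3422/39⌉=88 ⌈3450/39⌉=89 ⌈3478/39⌉=90 ⌈3506/39⌉=90 ⌈3534/39⌉=91 ⌈3562/39⌉=92 ⌈3590/39⌉=93 ⌈3618/39⌉=93 ⌈3646/39⌉=94
  n=130…139: ⌈3674/39⌉=95 ⌈3702/39⌉=95 ⌈3730/39⌉=96 ⌈3758/39⌉=97 ⌈3786/39⌉=98 ⌈3814/39⌉=98 ⌈3842/39⌉=99 ⌈3870/39⌉=100 ⌈3898/39⌉=100 ⌈3926/39⌉=101
  n=140…147: ⌈3954/39⌉=102 ⌈3982/39⌉=103 ⌈4010/39⌉=103 ⌈4038/39⌉=104 ⌈4066/39⌉=105 ⌈4094/39⌉=105 ⌈4122/39⌉=106 ⌈4150/39⌉=107
s_n = t_(n+1) − t_n for n = 0 … 146 gives
prefix = 111011011101101110110111011011101101110111011011101101110110111011011101101110111011011101101110110111011011101101110111011011101101110110111011011
slide a length-4 window over [0..3] … [143..146] (144 windows); first occurrence of each distinct factor:
  [  0..  3] 1110
  [  1..  4] 1101
  [  2..  5] 1011
  [  3..  6] 0110
  [  6..  9] 0111
  (the other 139 windows repeat one of these)
distinct factors: {0110, 0111, 1011, 1101, 1110}
count = 5  (Sturmian bound for length 4 is 5)


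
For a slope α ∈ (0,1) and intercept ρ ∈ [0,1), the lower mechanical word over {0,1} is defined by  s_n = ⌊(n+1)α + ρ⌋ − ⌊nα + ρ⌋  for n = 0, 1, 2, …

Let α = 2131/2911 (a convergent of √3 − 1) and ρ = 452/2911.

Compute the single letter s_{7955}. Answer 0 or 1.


1

(n+1)α + ρ = (7956·2131 + 452) / 2911 = 16954688/2911
nα + ρ     = (7955·2131 + 452) / 2911 = 16952557/2911
⌊16954688/2911⌋ = 5824,  ⌊16952557/2911⌋ = 5823
s_{7955} = 5824 − 5823 = 1


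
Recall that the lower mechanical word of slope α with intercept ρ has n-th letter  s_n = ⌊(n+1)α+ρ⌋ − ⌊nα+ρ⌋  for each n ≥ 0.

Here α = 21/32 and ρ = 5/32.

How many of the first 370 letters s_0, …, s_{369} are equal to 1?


242

#1s = Σ_{n=0}^{369} s_n = Σ_{n=0}^{369} (⌊(n+1)α+ρ⌋ − ⌊nα+ρ⌋)
the sum telescopes: every ⌊nα+ρ⌋ with 0 < n < 370 appears once with + and once with −, leaving ⌊370α+ρ⌋ − ⌊0·α+ρ⌋
370α + ρ = (370·21 + 5) / 32 = 7775/32
ρ = 5/32
⌊7775/32⌋ = 242,  ⌊5/32⌋ = 0
#1s = 242 − 0 = 242


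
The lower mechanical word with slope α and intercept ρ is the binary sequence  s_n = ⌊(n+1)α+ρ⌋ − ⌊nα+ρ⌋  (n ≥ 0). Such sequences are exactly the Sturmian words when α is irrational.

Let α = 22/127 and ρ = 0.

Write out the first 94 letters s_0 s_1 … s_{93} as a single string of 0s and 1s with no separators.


0000010000010000010000010000100000100000100000100001000001000001000001000001000010000010000010

n=0: ⌊(1·22)/127⌋ − ⌊(0·22)/127⌋ = ⌊22/127⌋ − ⌊0/127⌋ = 0 − 0 = 0
n=1: ⌊(2·22)/127⌋ − ⌊(1·22)/127⌋ = ⌊44/127⌋ − ⌊22/127⌋ = 0 − 0 = 0
n=2: ⌊(3·22)/127⌋ − ⌊(2·22)/127⌋ = ⌊66/127⌋ − ⌊44/127⌋ = 0 − 0 = 0
n=3: ⌊(4·22)/127⌋ − ⌊(3·22)/127⌋ = ⌊88/127⌋ − ⌊66/127⌋ = 0 − 0 = 0
n=4: ⌊(5·22)/127⌋ − ⌊(4·22)/127⌋ = ⌊110/127⌋ − ⌊88/127⌋ = 0 − 0 = 0
n=5: ⌊(6·22)/127⌋ − ⌊(5·22)/127⌋ = ⌊132/127⌋ − ⌊110/127⌋ = 1 − 0 = 1
n=6: ⌊(7·22)/127⌋ − ⌊(6·22)/127⌋ = ⌊154/127⌋ − ⌊132/127⌋ = 1 − 1 = 0
n=7: ⌊(8·22)/127⌋ − ⌊(7·22)/127⌋ = ⌊176/127⌋ − ⌊154/127⌋ = 1 − 1 = 0
n=8: ⌊(9·22)/127⌋ − ⌊(8·22)/127⌋ = ⌊198/127⌋ − ⌊176/127⌋ = 1 − 1 = 0
n=9: ⌊(10·22)/127⌋ − ⌊(9·22)/127⌋ = ⌊220/127⌋ − ⌊198/127⌋ = 1 − 1 = 0
n=10: ⌊(11·22)/127⌋ − ⌊(10·22)/127⌋ = ⌊242/127⌋ − ⌊220/127⌋ = 1 − 1 = 0
n=11: ⌊(12·22)/127⌋ − ⌊(11·22)/127⌋ = ⌊264/127⌋ − ⌊242/127⌋ = 2 − 1 = 1
n=12: ⌊(13·22)/127⌋ − ⌊(12·22)/127⌋ = ⌊286/127⌋ − ⌊264/127⌋ = 2 − 2 = 0
n=13: ⌊(14·22)/127⌋ − ⌊(13·22)/127⌋ = ⌊308/127⌋ − ⌊286/127⌋ = 2 − 2 = 0
n=14: ⌊(15·22)/127⌋ − ⌊(14·22)/127⌋ = ⌊330/127⌋ − ⌊308/127⌋ = 2 − 2 = 0
n=15: ⌊(16·22)/127⌋ − ⌊(15·22)/127⌋ = ⌊352/127⌋ − ⌊330/127⌋ = 2 − 2 = 0
n=16: ⌊(17·22)/127⌋ − ⌊(16·22)/127⌋ = ⌊374/127⌋ − ⌊352/127⌋ = 2 − 2 = 0
n=17: ⌊(18·22)/127⌋ − ⌊(17·22)/127⌋ = ⌊396/127⌋ − ⌊374/127⌋ = 3 − 2 = 1
n=18: ⌊(19·22)/127⌋ − ⌊(18·22)/127⌋ = ⌊418/127⌋ − ⌊396/127⌋ = 3 − 3 = 0
n=19: ⌊(20·22)/127⌋ − ⌊(19·22)/127⌋ = ⌊440/127⌋ − ⌊418/127⌋ = 3 − 3 = 0
n=20: ⌊(21·22)/127⌋ − ⌊(20·22)/127⌋ = ⌊462/127⌋ − ⌊440/127⌋ = 3 − 3 = 0
n=21: ⌊(22·22)/127⌋ − ⌊(21·22)/127⌋ = ⌊484/127⌋ − ⌊462/127⌋ = 3 − 3 = 0
n=22: ⌊(23·22)/127⌋ − ⌊(22·22)/127⌋ = ⌊506/127⌋ − ⌊484/127⌋ = 3 − 3 = 0
n=23: ⌊(24·22)/127⌋ − ⌊(23·22)/127⌋ = ⌊528/127⌋ − ⌊506/127⌋ = 4 − 3 = 1
n=24: ⌊(25·22)/127⌋ − ⌊(24·22)/127⌋ = ⌊550/127⌋ − ⌊528/127⌋ = 4 − 4 = 0
n=25: ⌊(26·22)/127⌋ − ⌊(25·22)/127⌋ = ⌊572/127⌋ − ⌊550/127⌋ = 4 − 4 = 0
n=26: ⌊(27·22)/127⌋ − ⌊(26·22)/127⌋ = ⌊594/127⌋ − ⌊572/127⌋ = 4 − 4 = 0
n=27: ⌊(28·22)/127⌋ − ⌊(27·22)/127⌋ = ⌊616/127⌋ − ⌊594/127⌋ = 4 − 4 = 0
n=28: ⌊(29·22)/127⌋ − ⌊(28·22)/127⌋ = ⌊638/127⌋ − ⌊616/127⌋ = 5 − 4 = 1
n=29: ⌊(30·22)/127⌋ − ⌊(29·22)/127⌋ = ⌊660/127⌋ − ⌊638/127⌋ = 5 − 5 = 0
n=30: ⌊(31·22)/127⌋ − ⌊(30·22)/127⌋ = ⌊682/127⌋ − ⌊660/127⌋ = 5 − 5 = 0
n=31: ⌊(32·22)/127⌋ − ⌊(31·22)/127⌋ = ⌊704/127⌋ − ⌊682/127⌋ = 5 − 5 = 0
n=32: ⌊(33·22)/127⌋ − ⌊(32·22)/127⌋ = ⌊726/127⌋ − ⌊704/127⌋ = 5 − 5 = 0
n=33: ⌊(34·22)/127⌋ − ⌊(33·22)/127⌋ = ⌊748/127⌋ − ⌊726/127⌋ = 5 − 5 = 0
n=34: ⌊(35·22)/127⌋ − ⌊(34·22)/127⌋ = ⌊770/127⌋ − ⌊748/127⌋ = 6 − 5 = 1
n=35: ⌊(36·22)/127⌋ − ⌊(35·22)/127⌋ = ⌊792/127⌋ − ⌊770/127⌋ = 6 − 6 = 0
n=36: ⌊(37·22)/127⌋ − ⌊(36·22)/127⌋ = ⌊814/127⌋ − ⌊792/127⌋ = 6 − 6 = 0
n=37: ⌊(38·22)/127⌋ − ⌊(37·22)/127⌋ = ⌊836/127⌋ − ⌊814/127⌋ = 6 − 6 = 0
n=38: ⌊(39·22)/127⌋ − ⌊(38·22)/127⌋ = ⌊858/127⌋ − ⌊836/127⌋ = 6 − 6 = 0
n=39: ⌊(40·22)/127⌋ − ⌊(39·22)/127⌋ = ⌊880/127⌋ − ⌊858/127⌋ = 6 − 6 = 0
n=40: ⌊(41·22)/127⌋ − ⌊(40·22)/127⌋ = ⌊902/127⌋ − ⌊880/127⌋ = 7 − 6 = 1
n=41: ⌊(42·22)/127⌋ − ⌊(41·22)/127⌋ = ⌊924/127⌋ − ⌊902/127⌋ = 7 − 7 = 0
n=42: ⌊(43·22)/127⌋ − ⌊(42·22)/127⌋ = ⌊946/127⌋ − ⌊924/127⌋ = 7 − 7 = 0
n=43: ⌊(44·22)/127⌋ − ⌊(43·22)/127⌋ = ⌊968/127⌋ − ⌊946/127⌋ = 7 − 7 = 0
n=44: ⌊(45·22)/127⌋ − ⌊(44·22)/127⌋ = ⌊990/127⌋ − ⌊968/127⌋ = 7 − 7 = 0
n=45: ⌊(46·22)/127⌋ − ⌊(45·22)/127⌋ = ⌊1012/127⌋ − ⌊990/127⌋ = 7 − 7 = 0
n=46: ⌊(47·22)/127⌋ − ⌊(46·22)/127⌋ = ⌊1034/127⌋ − ⌊1012/127⌋ = 8 − 7 = 1
n=47: ⌊(48·22)/127⌋ − ⌊(47·22)/127⌋ = ⌊1056/127⌋ − ⌊1034/127⌋ = 8 − 8 = 0
n=48: ⌊(49·22)/127⌋ − ⌊(48·22)/127⌋ = ⌊1078/127⌋ − ⌊1056/127⌋ = 8 − 8 = 0
n=49: ⌊(50·22)/127⌋ − ⌊(49·22)/127⌋ = ⌊1100/127⌋ − ⌊1078/127⌋ = 8 − 8 = 0
n=50: ⌊(51·22)/127⌋ − ⌊(50·22)/127⌋ = ⌊1122/127⌋ − ⌊1100/127⌋ = 8 − 8 = 0
n=51: ⌊(52·22)/127⌋ − ⌊(51·22)/127⌋ = ⌊1144/127⌋ − ⌊1122/127⌋ = 9 − 8 = 1
n=52: ⌊(53·22)/127⌋ − ⌊(52·22)/127⌋ = ⌊1166/127⌋ − ⌊1144/127⌋ = 9 − 9 = 0
n=53: ⌊(54·22)/127⌋ − ⌊(53·22)/127⌋ = ⌊1188/127⌋ − ⌊1166/127⌋ = 9 − 9 = 0
n=54: ⌊(55·22)/127⌋ − ⌊(54·22)/127⌋ = ⌊1210/127⌋ − ⌊1188/127⌋ = 9 − 9 = 0
n=55: ⌊(56·22)/127⌋ − ⌊(55·22)/127⌋ = ⌊1232/127⌋ − ⌊1210/127⌋ = 9 − 9 = 0
n=56: ⌊(57·22)/127⌋ − ⌊(56·22)/127⌋ = ⌊1254/127⌋ − ⌊1232/127⌋ = 9 − 9 = 0
n=57: ⌊(58·22)/127⌋ − ⌊(57·22)/127⌋ = ⌊1276/127⌋ − ⌊1254/127⌋ = 10 − 9 = 1
n=58: ⌊(59·22)/127⌋ − ⌊(58·22)/127⌋ = ⌊1298/127⌋ − ⌊1276/127⌋ = 10 − 10 = 0
n=59: ⌊(60·22)/127⌋ − ⌊(59·22)/127⌋ = ⌊1320/127⌋ − ⌊1298/127⌋ = 10 − 10 = 0
n=60: ⌊(61·22)/127⌋ − ⌊(60·22)/127⌋ = ⌊1342/127⌋ − ⌊1320/127⌋ = 10 − 10 = 0
n=61: ⌊(62·22)/127⌋ − ⌊(61·22)/127⌋ = ⌊1364/127⌋ − ⌊1342/127⌋ = 10 − 10 = 0
n=62: ⌊(63·22)/127⌋ − ⌊(62·22)/127⌋ = ⌊1386/127⌋ − ⌊1364/127⌋ = 10 − 10 = 0
n=63: ⌊(64·22)/127⌋ − ⌊(63·22)/127⌋ = ⌊1408/127⌋ − ⌊1386/127⌋ = 11 − 10 = 1
n=64: ⌊(65·22)/127⌋ − ⌊(64·22)/127⌋ = ⌊1430/127⌋ − ⌊1408/127⌋ = 11 − 11 = 0
n=65: ⌊(66·22)/127⌋ − ⌊(65·22)/127⌋ = ⌊1452/127⌋ − ⌊1430/127⌋ = 11 − 11 = 0
n=66: ⌊(67·22)/127⌋ − ⌊(66·22)/127⌋ = ⌊1474/127⌋ − ⌊1452/127⌋ = 11 − 11 = 0
n=67: ⌊(68·22)/127⌋ − ⌊(67·22)/127⌋ = ⌊1496/127⌋ − ⌊1474/127⌋ = 11 − 11 = 0
n=68: ⌊(69·22)/127⌋ − ⌊(68·22)/127⌋ = ⌊1518/127⌋ − ⌊1496/127⌋ = 11 − 11 = 0
n=69: ⌊(70·22)/127⌋ − ⌊(69·22)/127⌋ = ⌊1540/127⌋ − ⌊1518/127⌋ = 12 − 11 = 1
n=70: ⌊(71·22)/127⌋ − ⌊(70·22)/127⌋ = ⌊1562/127⌋ − ⌊1540/127⌋ = 12 − 12 = 0
n=71: ⌊(72·22)/127⌋ − ⌊(71·22)/127⌋ = ⌊1584/127⌋ − ⌊1562/127⌋ = 12 − 12 = 0
n=72: ⌊(73·22)/127⌋ − ⌊(72·22)/127⌋ = ⌊1606/127⌋ − ⌊1584/127⌋ = 12 − 12 = 0
n=73: ⌊(74·22)/127⌋ − ⌊(73·22)/127⌋ = ⌊1628/127⌋ − ⌊1606/127⌋ = 12 − 12 = 0
n=74: ⌊(75·22)/127⌋ − ⌊(74·22)/127⌋ = ⌊1650/127⌋ − ⌊1628/127⌋ = 12 − 12 = 0
n=75: ⌊(76·22)/127⌋ − ⌊(75·22)/127⌋ = ⌊1672/127⌋ − ⌊1650/127⌋ = 13 − 12 = 1
n=76: ⌊(77·22)/127⌋ − ⌊(76·22)/127⌋ = ⌊1694/127⌋ − ⌊1672/127⌋ = 13 − 13 = 0
n=77: ⌊(78·22)/127⌋ − ⌊(77·22)/127⌋ = ⌊1716/127⌋ − ⌊1694/127⌋ = 13 − 13 = 0
n=78: ⌊(79·22)/127⌋ − ⌊(78·22)/127⌋ = ⌊1738/127⌋ − ⌊1716/127⌋ = 13 − 13 = 0
n=79: ⌊(80·22)/127⌋ − ⌊(79·22)/127⌋ = ⌊1760/127⌋ − ⌊1738/127⌋ = 13 − 13 = 0
n=80: ⌊(81·22)/127⌋ − ⌊(80·22)/127⌋ = ⌊1782/127⌋ − ⌊1760/127⌋ = 14 − 13 = 1
n=81: ⌊(82·22)/127⌋ − ⌊(81·22)/127⌋ = ⌊1804/127⌋ − ⌊1782/127⌋ = 14 − 14 = 0
n=82: ⌊(83·22)/127⌋ − ⌊(82·22)/127⌋ = ⌊1826/127⌋ − ⌊1804/127⌋ = 14 − 14 = 0
n=83: ⌊(84·22)/127⌋ − ⌊(83·22)/127⌋ = ⌊1848/127⌋ − ⌊1826/127⌋ = 14 − 14 = 0
n=84: ⌊(85·22)/127⌋ − ⌊(84·22)/127⌋ = ⌊1870/127⌋ − ⌊1848/127⌋ = 14 − 14 = 0
n=85: ⌊(86·22)/127⌋ − ⌊(85·22)/127⌋ = ⌊1892/127⌋ − ⌊1870/127⌋ = 14 − 14 = 0
n=86: ⌊(87·22)/127⌋ − ⌊(86·22)/127⌋ = ⌊1914/127⌋ − ⌊1892/127⌋ = 15 − 14 = 1
n=87: ⌊(88·22)/127⌋ − ⌊(87·22)/127⌋ = ⌊1936/127⌋ − ⌊1914/127⌋ = 15 − 15 = 0
n=88: ⌊(89·22)/127⌋ − ⌊(88·22)/127⌋ = ⌊1958/127⌋ − ⌊1936/127⌋ = 15 − 15 = 0
n=89: ⌊(90·22)/127⌋ − ⌊(89·22)/127⌋ = ⌊1980/127⌋ − ⌊1958/127⌋ = 15 − 15 = 0
n=90: ⌊(91·22)/127⌋ − ⌊(90·22)/127⌋ = ⌊2002/127⌋ − ⌊1980/127⌋ = 15 − 15 = 0
n=91: ⌊(92·22)/127⌋ − ⌊(91·22)/127⌋ = ⌊2024/127⌋ − ⌊2002/127⌋ = 15 − 15 = 0
n=92: ⌊(93·22)/127⌋ − ⌊(92·22)/127⌋ = ⌊2046/127⌋ − ⌊2024/127⌋ = 16 − 15 = 1
n=93: ⌊(94·22)/127⌋ − ⌊(93·22)/127⌋ = ⌊2068/127⌋ − ⌊2046/127⌋ = 16 − 16 = 0


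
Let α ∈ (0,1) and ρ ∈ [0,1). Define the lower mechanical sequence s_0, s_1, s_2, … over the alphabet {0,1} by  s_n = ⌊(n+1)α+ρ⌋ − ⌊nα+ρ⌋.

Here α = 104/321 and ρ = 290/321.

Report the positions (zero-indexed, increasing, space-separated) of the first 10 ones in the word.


n=0: ⌊394/321⌋−⌊290/321⌋ = 1−0 = 1  ← one
n=1: ⌊498/321⌋−⌊394/321⌋ = 1−1 = 0
n=2: ⌊602/321⌋−⌊498/321⌋ = 1−1 = 0
n=3: ⌊706/321⌋−⌊602/321⌋ = 2−1 = 1  ← one
n=4: ⌊810/321⌋−⌊706/321⌋ = 2−2 = 0
n=5: ⌊914/321⌋−⌊810/321⌋ = 2−2 = 0
n=6: ⌊1018/321⌋−⌊914/321⌋ = 3−2 = 1  ← one
n=7: ⌊1122/321⌋−⌊1018/321⌋ = 3−3 = 0
n=8: ⌊1226/321⌋−⌊1122/321⌋ = 3−3 = 0
n=9: ⌊1330/321⌋−⌊1226/321⌋ = 4−3 = 1  ← one
n=10: ⌊1434/321⌋−⌊1330/321⌋ = 4−4 = 0
n=11: ⌊1538/321⌋−⌊1434/321⌋ = 4−4 = 0
n=12: ⌊1642/321⌋−⌊1538/321⌋ = 5−4 = 1  ← one
n=13: ⌊1746/321⌋−⌊1642/321⌋ = 5−5 = 0
n=14: ⌊1850/321⌋−⌊1746/321⌋ = 5−5 = 0
n=15: ⌊1954/321⌋−⌊1850/321⌋ = 6−5 = 1  ← one
n=16: ⌊2058/321⌋−⌊1954/321⌋ = 6−6 = 0
n=17: ⌊2162/321⌋−⌊2058/321⌋ = 6−6 = 0
n=18: ⌊2266/321⌋−⌊2162/321⌋ = 7−6 = 1  ← one
n=19: ⌊2370/321⌋−⌊2266/321⌋ = 7−7 = 0
n=20: ⌊2474/321⌋−⌊2370/321⌋ = 7−7 = 0
n=21: ⌊2578/321⌋−⌊2474/321⌋ = 8−7 = 1  ← one
n=22: ⌊2682/321⌋−⌊2578/321⌋ = 8−8 = 0
n=23: ⌊2786/321⌋−⌊2682/321⌋ = 8−8 = 0
n=24: ⌊2890/321⌋−⌊2786/321⌋ = 9−8 = 1  ← one
n=25: ⌊2994/321⌋−⌊2890/321⌋ = 9−9 = 0
n=26: ⌊3098/321⌋−⌊2994/321⌋ = 9−9 = 0
n=27: ⌊3202/321⌋−⌊3098/321⌋ = 9−9 = 0
n=28: ⌊3306/321⌋−⌊3202/321⌋ = 10−9 = 1  ← one
positions of the first 10 ones: 0 3 6 9 12 15 18 21 24 28

0 3 6 9 12 15 18 21 24 28


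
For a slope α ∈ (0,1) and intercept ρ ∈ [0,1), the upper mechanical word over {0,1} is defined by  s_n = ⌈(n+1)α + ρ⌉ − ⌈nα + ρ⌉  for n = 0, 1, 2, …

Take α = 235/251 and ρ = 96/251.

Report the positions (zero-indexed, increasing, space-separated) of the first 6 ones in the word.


n=0: ⌈331/251⌉−⌈96/251⌉ = 2−1 = 1  ← one
n=1: ⌈566/251⌉−⌈331/251⌉ = 3−2 = 1  ← one
n=2: ⌈801/251⌉−⌈566/251⌉ = 4−3 = 1  ← one
n=3: ⌈1036/251⌉−⌈801/251⌉ = 5−4 = 1  ← one
n=4: ⌈1271/251⌉−⌈1036/251⌉ = 6−5 = 1  ← one
n=5: ⌈1506/251⌉−⌈1271/251⌉ = 6−6 = 0
n=6: ⌈1741/251⌉−⌈1506/251⌉ = 7−6 = 1  ← one
positions of the first 6 ones: 0 1 2 3 4 6

0 1 2 3 4 6


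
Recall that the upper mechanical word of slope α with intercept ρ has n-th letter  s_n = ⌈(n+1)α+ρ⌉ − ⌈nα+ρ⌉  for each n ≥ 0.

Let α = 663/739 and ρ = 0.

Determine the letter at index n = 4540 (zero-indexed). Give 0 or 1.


(n+1)α + ρ = (4541·663) / 739 = 3010683/739
nα + ρ     = (4540·663) / 739 = 3010020/739
⌈3010683/739⌉ = 4074,  ⌈3010020/739⌉ = 4074
s_{4540} = 4074 − 4074 = 0

0


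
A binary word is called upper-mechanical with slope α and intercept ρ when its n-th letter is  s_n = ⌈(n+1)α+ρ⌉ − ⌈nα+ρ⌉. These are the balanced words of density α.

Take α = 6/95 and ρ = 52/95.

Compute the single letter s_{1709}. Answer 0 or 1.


(n+1)α + ρ = (1710·6 + 52) / 95 = 10312/95
nα + ρ     = (1709·6 + 52) / 95 = 10306/95
⌈10312/95⌉ = 109,  ⌈10306/95⌉ = 109
s_{1709} = 109 − 109 = 0

0


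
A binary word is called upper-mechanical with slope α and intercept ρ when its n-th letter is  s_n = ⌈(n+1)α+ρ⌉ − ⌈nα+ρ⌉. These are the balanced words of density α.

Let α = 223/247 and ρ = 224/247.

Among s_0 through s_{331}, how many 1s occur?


300

#1s = Σ_{n=0}^{331} s_n = Σ_{n=0}^{331} (⌈(n+1)α+ρ⌉ − ⌈nα+ρ⌉)
the sum telescopes: every ⌈nα+ρ⌉ with 0 < n < 332 appears once with + and once with −, leaving ⌈332α+ρ⌉ − ⌈0·α+ρ⌉
332α + ρ = (332·223 + 224) / 247 = 74260/247
ρ = 224/247
⌈74260/247⌉ = 301,  ⌈224/247⌉ = 1
#1s = 301 − 1 = 300


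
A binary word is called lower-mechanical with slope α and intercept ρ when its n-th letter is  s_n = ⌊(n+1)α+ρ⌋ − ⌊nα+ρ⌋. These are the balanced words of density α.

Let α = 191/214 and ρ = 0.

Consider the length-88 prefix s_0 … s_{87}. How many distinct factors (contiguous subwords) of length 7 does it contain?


8

t_n = ⌊(n·191)/214⌋ for n = 0 … 88:
  n=0…9: ⌊0/214⌋=0 ⌊191/214⌋=0 ⌊382/214⌋=1 ⌊573/214⌋=2 ⌊764/214⌋=3 ⌊955/214⌋=4 ⌊1146/214⌋=5 ⌊1337/214⌋=6 ⌊1528/214⌋=7 ⌊1719/214⌋=8
  n=10…19: ⌊1910/214⌋=8 ⌊2101/214⌋=9 ⌊2292/214⌋=10 ⌊2483/214⌋=11 ⌊2674/214⌋=12 ⌊2865/214⌋=13 ⌊3056/214⌋=14 ⌊3247/214⌋=15 ⌊3438/214⌋=16 ⌊3629/214⌋=16
  n=20…29: ⌊3820/214⌋=17 ⌊4011/214⌋=18 ⌊4202/214⌋=19 ⌊4393/214⌋=20 ⌊4584/214⌋=21 ⌊4775/214⌋=22 ⌊4966/214⌋=23 ⌊5157/214⌋=24 ⌊5348/214⌋=24 ⌊5539/214⌋=25
  n=30…39: ⌊5730/214⌋=26 ⌊5921/214⌋=27 ⌊6112/214⌋=28 ⌊6303/214⌋=29 ⌊6494/214⌋=30 ⌊6685/214⌋=31 ⌊6876/214⌋=32 ⌊7067/214⌋=33 ⌊7258/214⌋=33 ⌊7449/214⌋=34
  n=40…49: ⌊7640/214⌋=35 ⌊7831/214⌋=36 ⌊8022/214⌋=37 ⌊8213/214⌋=38 ⌊8404/214⌋=39 ⌊8595/214⌋=40 ⌊8786/214⌋=41 ⌊8977/214⌋=41 ⌊9168/214⌋=42 ⌊9359/214⌋=43
  n=50…59: ⌊9550/214⌋=44 ⌊9741/214⌋=45 ⌊9932/214⌋=46 ⌊10123/214⌋=47 ⌊10314/214⌋=48 ⌊10505/214⌋=49 ⌊10696/214⌋=49 ⌊10887/214⌋=50 ⌊11078/214⌋=51 ⌊11269/214⌋=52
  n=60…69: ⌊11460/214⌋=53 ⌊11651/214⌋=54 ⌊11842/214⌋=55 ⌊12033/214⌋=56 ⌊12224/214⌋=57 ⌊12415/214⌋=58 ⌊12606/214⌋=58 ⌊12797/214⌋=59 ⌊12988/214⌋=60 ⌊13179/214⌋=61
  n=70…79: ⌊13370/214⌋=62 ⌊13561/214⌋=63 ⌊13752/214⌋=64 ⌊13943/214⌋=65 ⌊14134/214⌋=66 ⌊14325/214⌋=66 ⌊14516/214⌋=67 ⌊14707/214⌋=68 ⌊14898/214⌋=69 ⌊15089/214⌋=70
  n=80…88: ⌊15280/214⌋=71 ⌊15471/214⌋=72 ⌊15662/214⌋=73 ⌊15853/214⌋=74 ⌊16044/214⌋=74 ⌊16235/214⌋=75 ⌊16426/214⌋=76 ⌊16617/214⌋=77 ⌊16808/214⌋=78
s_n = t_(n+1) − t_n for n = 0 … 87 gives
prefix = 0111111110111111110111111110111111111011111111011111111011111111101111111101111111101111
slide a length-7 window over [0..6] … [81..87] (82 windows); first occurrence of each distinct factor:
  [  0..  6] 0111111
  [  1..  7] 1111111
  [  3..  9] 1111110
  [  4.. 10] 1111101
  [  5.. 11] 1111011
  [  6.. 12] 1110111
  [  7.. 13] 1101111
  [  8.. 14] 1011111
  (the other 74 windows repeat one of these)
distinct factors: {0111111, 1011111, 1101111, 1110111, 1111011, 1111101, 1111110, 1111111}
count = 8  (Sturmian bound for length 7 is 8)


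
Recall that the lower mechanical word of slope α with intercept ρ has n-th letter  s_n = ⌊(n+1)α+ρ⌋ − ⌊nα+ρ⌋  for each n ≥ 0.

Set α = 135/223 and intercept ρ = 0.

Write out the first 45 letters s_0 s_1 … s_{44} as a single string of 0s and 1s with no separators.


n=0: ⌊(1·135)/223⌋ − ⌊(0·135)/223⌋ = ⌊135/223⌋ − ⌊0/223⌋ = 0 − 0 = 0
n=1: ⌊(2·135)/223⌋ − ⌊(1·135)/223⌋ = ⌊270/223⌋ − ⌊135/223⌋ = 1 − 0 = 1
n=2: ⌊(3·135)/223⌋ − ⌊(2·135)/223⌋ = ⌊405/223⌋ − ⌊270/223⌋ = 1 − 1 = 0
n=3: ⌊(4·135)/223⌋ − ⌊(3·135)/223⌋ = ⌊540/223⌋ − ⌊405/223⌋ = 2 − 1 = 1
n=4: ⌊(5·135)/223⌋ − ⌊(4·135)/223⌋ = ⌊675/223⌋ − ⌊540/223⌋ = 3 − 2 = 1
n=5: ⌊(6·135)/223⌋ − ⌊(5·135)/223⌋ = ⌊810/223⌋ − ⌊675/223⌋ = 3 − 3 = 0
n=6: ⌊(7·135)/223⌋ − ⌊(6·135)/223⌋ = ⌊945/223⌋ − ⌊810/223⌋ = 4 − 3 = 1
n=7: ⌊(8·135)/223⌋ − ⌊(7·135)/223⌋ = ⌊1080/223⌋ − ⌊945/223⌋ = 4 − 4 = 0
n=8: ⌊(9·135)/223⌋ − ⌊(8·135)/223⌋ = ⌊1215/223⌋ − ⌊1080/223⌋ = 5 − 4 = 1
n=9: ⌊(10·135)/223⌋ − ⌊(9·135)/223⌋ = ⌊1350/223⌋ − ⌊1215/223⌋ = 6 − 5 = 1
n=10: ⌊(11·135)/223⌋ − ⌊(10·135)/223⌋ = ⌊1485/223⌋ − ⌊1350/223⌋ = 6 − 6 = 0
n=11: ⌊(12·135)/223⌋ − ⌊(11·135)/223⌋ = ⌊1620/223⌋ − ⌊1485/223⌋ = 7 − 6 = 1
n=12: ⌊(13·135)/223⌋ − ⌊(12·135)/223⌋ = ⌊1755/223⌋ − ⌊1620/223⌋ = 7 − 7 = 0
n=13: ⌊(14·135)/223⌋ − ⌊(13·135)/223⌋ = ⌊1890/223⌋ − ⌊1755/223⌋ = 8 − 7 = 1
n=14: ⌊(15·135)/223⌋ − ⌊(14·135)/223⌋ = ⌊2025/223⌋ − ⌊1890/223⌋ = 9 − 8 = 1
n=15: ⌊(16·135)/223⌋ − ⌊(15·135)/223⌋ = ⌊2160/223⌋ − ⌊2025/223⌋ = 9 − 9 = 0
n=16: ⌊(17·135)/223⌋ − ⌊(16·135)/223⌋ = ⌊2295/223⌋ − ⌊2160/223⌋ = 10 − 9 = 1
n=17: ⌊(18·135)/223⌋ − ⌊(17·135)/223⌋ = ⌊2430/223⌋ − ⌊2295/223⌋ = 10 − 10 = 0
n=18: ⌊(19·135)/223⌋ − ⌊(18·135)/223⌋ = ⌊2565/223⌋ − ⌊2430/223⌋ = 11 − 10 = 1
n=19: ⌊(20·135)/223⌋ − ⌊(19·135)/223⌋ = ⌊2700/223⌋ − ⌊2565/223⌋ = 12 − 11 = 1
n=20: ⌊(21·135)/223⌋ − ⌊(20·135)/223⌋ = ⌊2835/223⌋ − ⌊2700/223⌋ = 12 − 12 = 0
n=21: ⌊(22·135)/223⌋ − ⌊(21·135)/223⌋ = ⌊2970/223⌋ − ⌊2835/223⌋ = 13 − 12 = 1
n=22: ⌊(23·135)/223⌋ − ⌊(22·135)/223⌋ = ⌊3105/223⌋ − ⌊2970/223⌋ = 13 − 13 = 0
n=23: ⌊(24·135)/223⌋ − ⌊(23·135)/223⌋ = ⌊3240/223⌋ − ⌊3105/223⌋ = 14 − 13 = 1
n=24: ⌊(25·135)/223⌋ − ⌊(24·135)/223⌋ = ⌊3375/223⌋ − ⌊3240/223⌋ = 15 − 14 = 1
n=25: ⌊(26·135)/223⌋ − ⌊(25·135)/223⌋ = ⌊3510/223⌋ − ⌊3375/223⌋ = 15 − 15 = 0
n=26: ⌊(27·135)/223⌋ − ⌊(26·135)/223⌋ = ⌊3645/223⌋ − ⌊3510/223⌋ = 16 − 15 = 1
n=27: ⌊(28·135)/223⌋ − ⌊(27·135)/223⌋ = ⌊3780/223⌋ − ⌊3645/223⌋ = 16 − 16 = 0
n=28: ⌊(29·135)/223⌋ − ⌊(28·135)/223⌋ = ⌊3915/223⌋ − ⌊3780/223⌋ = 17 − 16 = 1
n=29: ⌊(30·135)/223⌋ − ⌊(29·135)/223⌋ = ⌊4050/223⌋ − ⌊3915/223⌋ = 18 − 17 = 1
n=30: ⌊(31·135)/223⌋ − ⌊(30·135)/223⌋ = ⌊4185/223⌋ − ⌊4050/223⌋ = 18 − 18 = 0
n=31: ⌊(32·135)/223⌋ − ⌊(31·135)/223⌋ = ⌊4320/223⌋ − ⌊4185/223⌋ = 19 − 18 = 1
n=32: ⌊(33·135)/223⌋ − ⌊(32·135)/223⌋ = ⌊4455/223⌋ − ⌊4320/223⌋ = 19 − 19 = 0
n=33: ⌊(34·135)/223⌋ − ⌊(33·135)/223⌋ = ⌊4590/223⌋ − ⌊4455/223⌋ = 20 − 19 = 1
n=34: ⌊(35·135)/223⌋ − ⌊(34·135)/223⌋ = ⌊4725/223⌋ − ⌊4590/223⌋ = 21 − 20 = 1
n=35: ⌊(36·135)/223⌋ − ⌊(35·135)/223⌋ = ⌊4860/223⌋ − ⌊4725/223⌋ = 21 − 21 = 0
n=36: ⌊(37·135)/223⌋ − ⌊(36·135)/223⌋ = ⌊4995/223⌋ − ⌊4860/223⌋ = 22 − 21 = 1
n=37: ⌊(38·135)/223⌋ − ⌊(37·135)/223⌋ = ⌊5130/223⌋ − ⌊4995/223⌋ = 23 − 22 = 1
n=38: ⌊(39·135)/223⌋ − ⌊(38·135)/223⌋ = ⌊5265/223⌋ − ⌊5130/223⌋ = 23 − 23 = 0
n=39: ⌊(40·135)/223⌋ − ⌊(39·135)/223⌋ = ⌊5400/223⌋ − ⌊5265/223⌋ = 24 − 23 = 1
n=40: ⌊(41·135)/223⌋ − ⌊(40·135)/223⌋ = ⌊5535/223⌋ − ⌊5400/223⌋ = 24 − 24 = 0
n=41: ⌊(42·135)/223⌋ − ⌊(41·135)/223⌋ = ⌊5670/223⌋ − ⌊5535/223⌋ = 25 − 24 = 1
n=42: ⌊(43·135)/223⌋ − ⌊(42·135)/223⌋ = ⌊5805/223⌋ − ⌊5670/223⌋ = 26 − 25 = 1
n=43: ⌊(44·135)/223⌋ − ⌊(43·135)/223⌋ = ⌊5940/223⌋ − ⌊5805/223⌋ = 26 − 26 = 0
n=44: ⌊(45·135)/223⌋ − ⌊(44·135)/223⌋ = ⌊6075/223⌋ − ⌊5940/223⌋ = 27 − 26 = 1

010110101101011010110101101011010110110101101


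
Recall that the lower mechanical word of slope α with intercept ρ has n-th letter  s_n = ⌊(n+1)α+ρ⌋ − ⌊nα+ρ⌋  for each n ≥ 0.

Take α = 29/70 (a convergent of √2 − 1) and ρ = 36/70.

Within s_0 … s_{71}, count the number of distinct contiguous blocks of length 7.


8

t_n = ⌊(n·29+36)/70⌋ for n = 0 … 72:
  n=0…9: ⌊36/70⌋=0 ⌊65/70⌋=0 ⌊94/70⌋=1 ⌊123/70⌋=1 ⌊152/70⌋=2 ⌊181/70⌋=2 ⌊210/70⌋=3 ⌊239/70⌋=3 ⌊268/70⌋=3 ⌊297/70⌋=4
  n=10…19: ⌊326/70⌋=4 ⌊355/70⌋=5 ⌊384/70⌋=5 ⌊413/70⌋=5 ⌊442/70⌋=6 ⌊471/70⌋=6 ⌊500/70⌋=7 ⌊529/70⌋=7 ⌊558/70⌋=7 ⌊587/70⌋=8
  n=20…29: ⌊616/70⌋=8 ⌊645/70⌋=9 ⌊674/70⌋=9 ⌊703/70⌋=10 ⌊732/70⌋=10 ⌊761/70⌋=10 ⌊790/70⌋=11 ⌊819/70⌋=11 ⌊848/70⌋=12 ⌊877/70⌋=12
  n=30…39: ⌊906/70⌋=12 ⌊935/70⌋=13 ⌊964/70⌋=13 ⌊993/70⌋=14 ⌊1022/70⌋=14 ⌊1051/70⌋=15 ⌊1080/70⌋=15 ⌊1109/70⌋=15 ⌊1138/70⌋=16 ⌊1167/70⌋=16
  n=40…49: ⌊1196/70⌋=17 ⌊1225/70⌋=17 ⌊1254/70⌋=17 ⌊1283/70⌋=18 ⌊1312/70⌋=18 ⌊1341/70⌋=19 ⌊1370/70⌋=19 ⌊1399/70⌋=19 ⌊1428/70⌋=20 ⌊1457/70⌋=20
  n=50…59: ⌊1486/70⌋=21 ⌊1515/70⌋=21 ⌊1544/70⌋=22 ⌊1573/70⌋=22 ⌊1602/70⌋=22 ⌊1631/70⌋=23 ⌊1660/70⌋=23 ⌊1689/70⌋=24 ⌊1718/70⌋=24 ⌊1747/70⌋=24
  n=60…69: ⌊1776/70⌋=25 ⌊1805/70⌋=25 ⌊1834/70⌋=26 ⌊1863/70⌋=26 ⌊1892/70⌋=27 ⌊1921/70⌋=27 ⌊1950/70⌋=27 ⌊1979/70⌋=28 ⌊2008/70⌋=28 ⌊2037/70⌋=29
  n=70…72: ⌊2066/70⌋=29 ⌊2095/70⌋=29 ⌊2124/70⌋=30
s_n = t_(n+1) − t_n for n = 0 … 71 gives
prefix = 010101001010010100101010010100101010010100101001010100101001010100101001
slide a length-7 window over [0..6] … [65..71] (66 windows); first occurrence of each distinct factor:
  [  0..  6] 0101010
  [  1..  7] 1010100
  [  2..  8] 0101001
  [  3..  9] 1010010
  [  4.. 10] 0100101
  [  5.. 11] 1001010
  [  6.. 12] 0010100
  [ 16.. 22] 0010101
  (the other 58 windows repeat one of these)
distinct factors: {0010100, 0010101, 0100101, 0101001, 0101010, 1001010, 1010010, 1010100}
count = 8  (Sturmian bound for length 7 is 8)


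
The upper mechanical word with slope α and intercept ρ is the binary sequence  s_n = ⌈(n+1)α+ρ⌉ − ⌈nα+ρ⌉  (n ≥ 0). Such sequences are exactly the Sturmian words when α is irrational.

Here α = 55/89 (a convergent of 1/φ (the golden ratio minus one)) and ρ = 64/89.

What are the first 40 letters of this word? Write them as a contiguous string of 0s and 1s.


n=0: ⌈(1·55+64)/89⌉ − ⌈(0·55+64)/89⌉ = ⌈119/89⌉ − ⌈64/89⌉ = 2 − 1 = 1
n=1: ⌈(2·55+64)/89⌉ − ⌈(1·55+64)/89⌉ = ⌈174/89⌉ − ⌈119/89⌉ = 2 − 2 = 0
n=2: ⌈(3·55+64)/89⌉ − ⌈(2·55+64)/89⌉ = ⌈229/89⌉ − ⌈174/89⌉ = 3 − 2 = 1
n=3: ⌈(4·55+64)/89⌉ − ⌈(3·55+64)/89⌉ = ⌈284/89⌉ − ⌈229/89⌉ = 4 − 3 = 1
n=4: ⌈(5·55+64)/89⌉ − ⌈(4·55+64)/89⌉ = ⌈339/89⌉ − ⌈284/89⌉ = 4 − 4 = 0
n=5: ⌈(6·55+64)/89⌉ − ⌈(5·55+64)/89⌉ = ⌈394/89⌉ − ⌈339/89⌉ = 5 − 4 = 1
n=6: ⌈(7·55+64)/89⌉ − ⌈(6·55+64)/89⌉ = ⌈449/89⌉ − ⌈394/89⌉ = 6 − 5 = 1
n=7: ⌈(8·55+64)/89⌉ − ⌈(7·55+64)/89⌉ = ⌈504/89⌉ − ⌈449/89⌉ = 6 − 6 = 0
n=8: ⌈(9·55+64)/89⌉ − ⌈(8·55+64)/89⌉ = ⌈559/89⌉ − ⌈504/89⌉ = 7 − 6 = 1
n=9: ⌈(10·55+64)/89⌉ − ⌈(9·55+64)/89⌉ = ⌈614/89⌉ − ⌈559/89⌉ = 7 − 7 = 0
n=10: ⌈(11·55+64)/89⌉ − ⌈(10·55+64)/89⌉ = ⌈669/89⌉ − ⌈614/89⌉ = 8 − 7 = 1
n=11: ⌈(12·55+64)/89⌉ − ⌈(11·55+64)/89⌉ = ⌈724/89⌉ − ⌈669/89⌉ = 9 − 8 = 1
n=12: ⌈(13·55+64)/89⌉ − ⌈(12·55+64)/89⌉ = ⌈779/89⌉ − ⌈724/89⌉ = 9 − 9 = 0
n=13: ⌈(14·55+64)/89⌉ − ⌈(13·55+64)/89⌉ = ⌈834/89⌉ − ⌈779/89⌉ = 10 − 9 = 1
n=14: ⌈(15·55+64)/89⌉ − ⌈(14·55+64)/89⌉ = ⌈889/89⌉ − ⌈834/89⌉ = 10 − 10 = 0
n=15: ⌈(16·55+64)/89⌉ − ⌈(15·55+64)/89⌉ = ⌈944/89⌉ − ⌈889/89⌉ = 11 − 10 = 1
n=16: ⌈(17·55+64)/89⌉ − ⌈(16·55+64)/89⌉ = ⌈999/89⌉ − ⌈944/89⌉ = 12 − 11 = 1
n=17: ⌈(18·55+64)/89⌉ − ⌈(17·55+64)/89⌉ = ⌈1054/89⌉ − ⌈999/89⌉ = 12 − 12 = 0
n=18: ⌈(19·55+64)/89⌉ − ⌈(18·55+64)/89⌉ = ⌈1109/89⌉ − ⌈1054/89⌉ = 13 − 12 = 1
n=19: ⌈(20·55+64)/89⌉ − ⌈(19·55+64)/89⌉ = ⌈1164/89⌉ − ⌈1109/89⌉ = 14 − 13 = 1
n=20: ⌈(21·55+64)/89⌉ − ⌈(20·55+64)/89⌉ = ⌈1219/89⌉ − ⌈1164/89⌉ = 14 − 14 = 0
n=21: ⌈(22·55+64)/89⌉ − ⌈(21·55+64)/89⌉ = ⌈1274/89⌉ − ⌈1219/89⌉ = 15 − 14 = 1
n=22: ⌈(23·55+64)/89⌉ − ⌈(22·55+64)/89⌉ = ⌈1329/89⌉ − ⌈1274/89⌉ = 15 − 15 = 0
n=23: ⌈(24·55+64)/89⌉ − ⌈(23·55+64)/89⌉ = ⌈1384/89⌉ − ⌈1329/89⌉ = 16 − 15 = 1
n=24: ⌈(25·55+64)/89⌉ − ⌈(24·55+64)/89⌉ = ⌈1439/89⌉ − ⌈1384/89⌉ = 17 − 16 = 1
n=25: ⌈(26·55+64)/89⌉ − ⌈(25·55+64)/89⌉ = ⌈1494/89⌉ − ⌈1439/89⌉ = 17 − 17 = 0
n=26: ⌈(27·55+64)/89⌉ − ⌈(26·55+64)/89⌉ = ⌈1549/89⌉ − ⌈1494/89⌉ = 18 − 17 = 1
n=27: ⌈(28·55+64)/89⌉ − ⌈(27·55+64)/89⌉ = ⌈1604/89⌉ − ⌈1549/89⌉ = 19 − 18 = 1
n=28: ⌈(29·55+64)/89⌉ − ⌈(28·55+64)/89⌉ = ⌈1659/89⌉ − ⌈1604/89⌉ = 19 − 19 = 0
n=29: ⌈(30·55+64)/89⌉ − ⌈(29·55+64)/89⌉ = ⌈1714/89⌉ − ⌈1659/89⌉ = 20 − 19 = 1
n=30: ⌈(31·55+64)/89⌉ − ⌈(30·55+64)/89⌉ = ⌈1769/89⌉ − ⌈1714/89⌉ = 20 − 20 = 0
n=31: ⌈(32·55+64)/89⌉ − ⌈(31·55+64)/89⌉ = ⌈1824/89⌉ − ⌈1769/89⌉ = 21 − 20 = 1
n=32: ⌈(33·55+64)/89⌉ − ⌈(32·55+64)/89⌉ = ⌈1879/89⌉ − ⌈1824/89⌉ = 22 − 21 = 1
n=33: ⌈(34·55+64)/89⌉ − ⌈(33·55+64)/89⌉ = ⌈1934/89⌉ − ⌈1879/89⌉ = 22 − 22 = 0
n=34: ⌈(35·55+64)/89⌉ − ⌈(34·55+64)/89⌉ = ⌈1989/89⌉ − ⌈1934/89⌉ = 23 − 22 = 1
n=35: ⌈(36·55+64)/89⌉ − ⌈(35·55+64)/89⌉ = ⌈2044/89⌉ − ⌈1989/89⌉ = 23 − 23 = 0
n=36: ⌈(37·55+64)/89⌉ − ⌈(36·55+64)/89⌉ = ⌈2099/89⌉ − ⌈2044/89⌉ = 24 − 23 = 1
n=37: ⌈(38·55+64)/89⌉ − ⌈(37·55+64)/89⌉ = ⌈2154/89⌉ − ⌈2099/89⌉ = 25 − 24 = 1
n=38: ⌈(39·55+64)/89⌉ − ⌈(38·55+64)/89⌉ = ⌈2209/89⌉ − ⌈2154/89⌉ = 25 − 25 = 0
n=39: ⌈(40·55+64)/89⌉ − ⌈(39·55+64)/89⌉ = ⌈2264/89⌉ − ⌈2209/89⌉ = 26 − 25 = 1

1011011010110101101101011011010110101101
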